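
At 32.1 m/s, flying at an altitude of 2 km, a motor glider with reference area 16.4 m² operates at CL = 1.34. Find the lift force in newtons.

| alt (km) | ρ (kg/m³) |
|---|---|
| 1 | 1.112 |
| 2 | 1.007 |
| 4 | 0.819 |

At 2 km, from the table: ρ = 1.007 kg/m³.
L = ½ρv²S·CL = ½ × 1.007 × 32.1² × 16.4 × 1.34 = 11400 N ≈ 11.4 kN

L = 11400 N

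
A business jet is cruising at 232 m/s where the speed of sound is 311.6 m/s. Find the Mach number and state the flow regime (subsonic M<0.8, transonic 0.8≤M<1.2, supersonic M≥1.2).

M = v/a = 232 / 311.6 = 0.745
M = 0.745 → subsonic.

M = 0.745 (subsonic)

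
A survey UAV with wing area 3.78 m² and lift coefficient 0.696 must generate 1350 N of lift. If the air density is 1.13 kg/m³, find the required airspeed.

L = ½ρv²S·CL ⇒ v = √(2L/(ρ·S·CL))
v = √(2 × 1350 / (1.13 × 3.78 × 0.696)) = √908.2 = 30.1 m/s

v = 30.1 m/s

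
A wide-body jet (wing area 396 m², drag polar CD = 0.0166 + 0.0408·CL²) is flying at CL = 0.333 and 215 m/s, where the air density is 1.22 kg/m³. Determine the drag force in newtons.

CD = 0.0166 + 0.0408 × 0.333² = 0.02112
D = ½ρv²S·CD = ½ × 1.22 × 215² × 396 × 0.02112 = 2.36×10^5 N

D = 2.36×10^5 N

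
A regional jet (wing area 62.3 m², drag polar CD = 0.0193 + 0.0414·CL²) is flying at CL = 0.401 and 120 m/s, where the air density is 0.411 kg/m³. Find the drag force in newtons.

CD = 0.0193 + 0.0414 × 0.401² = 0.02596
D = ½ρv²S·CD = ½ × 0.411 × 120² × 62.3 × 0.02596 = 4790 N

D = 4790 N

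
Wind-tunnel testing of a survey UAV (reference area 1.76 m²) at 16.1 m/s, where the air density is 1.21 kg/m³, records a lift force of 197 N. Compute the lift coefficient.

From L = ½ρv²S·CL, rearranging gives CL = 2L/(ρv²S).
CL = 2 × 197 / (1.21 × 16.1² × 1.76) = 0.714

CL = 0.714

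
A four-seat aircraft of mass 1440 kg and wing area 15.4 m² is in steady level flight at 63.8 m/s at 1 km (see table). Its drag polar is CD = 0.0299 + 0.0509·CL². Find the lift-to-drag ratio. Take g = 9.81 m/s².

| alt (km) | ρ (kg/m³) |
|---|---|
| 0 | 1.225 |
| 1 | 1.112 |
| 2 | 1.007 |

L/D = 10.6

At 1 km, from the table: ρ = 1.112 kg/m³.
Level flight ⇒ L = W = m·g = 1440 × 9.81 = 14126 N.
q = ½ρv² = ½ × 1.112 × 63.8² = 2263 Pa.
Required CL = L/(qS) = 14126/(2263·15.4) = 0.4053.
CD = 0.0299 + 0.0509 × 0.4053² = 0.03826.
L/D = CL/CD = 0.4053 / 0.03826 = 10.6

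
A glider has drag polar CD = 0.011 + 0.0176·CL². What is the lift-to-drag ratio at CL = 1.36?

L/D = 31.2

CD = 0.011 + 0.0176 × 1.36² = 0.04355
L/D = CL/CD = 1.36 / 0.04355 = 31.2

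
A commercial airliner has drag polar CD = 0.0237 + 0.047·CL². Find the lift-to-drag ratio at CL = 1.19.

L/D = 13.2

CD = 0.0237 + 0.047 × 1.19² = 0.09026
L/D = CL/CD = 1.19 / 0.09026 = 13.2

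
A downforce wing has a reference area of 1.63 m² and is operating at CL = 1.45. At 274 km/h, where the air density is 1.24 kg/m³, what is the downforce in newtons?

Convert speed: v = 274 km/h ÷ 3.6 = 76.11 m/s.
Dynamic pressure q = ½ρv² = ½ × 1.24 × 76.11² = 3592 Pa.
L = q·S·CL = 3592 × 1.63 × 1.45 = 8490 N ≈ 8.49 kN

L = 8490 N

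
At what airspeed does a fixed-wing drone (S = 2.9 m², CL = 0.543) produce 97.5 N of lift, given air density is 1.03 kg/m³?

v = 11 m/s

L = ½ρv²S·CL ⇒ v = √(2L/(ρ·S·CL))
v = √(2 × 97.5 / (1.03 × 2.9 × 0.543)) = √120.2 = 11 m/s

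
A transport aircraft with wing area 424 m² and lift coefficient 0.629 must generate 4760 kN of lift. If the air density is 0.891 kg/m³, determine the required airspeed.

L = ½ρv²S·CL ⇒ v = √(2L/(ρ·S·CL))
v = √(2 × 4.76×10^6 / (0.891 × 424 × 0.629)) = √40060 = 200 m/s

v = 200 m/s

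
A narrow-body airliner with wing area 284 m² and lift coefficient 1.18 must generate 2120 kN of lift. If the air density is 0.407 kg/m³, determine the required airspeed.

L = ½ρv²S·CL ⇒ v = √(2L/(ρ·S·CL))
v = √(2 × 2.12×10^6 / (0.407 × 284 × 1.18)) = √31090 = 176 m/s

v = 176 m/s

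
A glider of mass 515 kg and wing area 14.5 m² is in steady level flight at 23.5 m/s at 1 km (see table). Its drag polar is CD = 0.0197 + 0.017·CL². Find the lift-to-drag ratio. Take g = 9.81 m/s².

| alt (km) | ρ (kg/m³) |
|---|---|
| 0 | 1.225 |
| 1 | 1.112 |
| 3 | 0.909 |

At 1 km, from the table: ρ = 1.112 kg/m³.
Weight W = mg = 515 × 9.81 = 5052.2 N; in level flight L = W.
q = ½ρv² = ½ × 1.112 × 23.5² = 307.1 Pa.
CL = W/(q·S) = 5052.2 / (307.1 × 14.5) = 1.135.
CD = 0.0197 + 0.017 × 1.135² = 0.04159.
L/D = CL/CD = 1.135 / 0.04159 = 27.3

L/D = 27.3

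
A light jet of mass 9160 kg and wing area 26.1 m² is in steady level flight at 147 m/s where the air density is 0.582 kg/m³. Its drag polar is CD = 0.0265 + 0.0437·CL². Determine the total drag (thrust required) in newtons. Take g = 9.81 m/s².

D = 6500 N

In steady level flight, lift balances weight: W = mg = 9160 × 9.81 = 89860 N.
q = ½ρv² = ½ × 0.582 × 147² = 6288 Pa.
Required CL = L/(qS) = 89860/(6288·26.1) = 0.5475.
CD = 0.0265 + 0.0437 × 0.5475² = 0.0396.
D = q·S·CD = 6288 × 26.1 × 0.0396 = 6499 N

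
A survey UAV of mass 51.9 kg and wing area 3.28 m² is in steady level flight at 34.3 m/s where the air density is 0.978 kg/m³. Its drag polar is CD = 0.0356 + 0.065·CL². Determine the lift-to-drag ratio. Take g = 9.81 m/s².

Level flight ⇒ L = W = m·g = 51.9 × 9.81 = 509.14 N.
q = ½ρv² = ½ × 0.978 × 34.3² = 575.3 Pa.
Required CL = L/(qS) = 509.14/(575.3·3.28) = 0.2698.
CD = 0.0356 + 0.065 × 0.2698² = 0.04033.
L/D = CL/CD = 0.2698 / 0.04033 = 6.69

L/D = 6.69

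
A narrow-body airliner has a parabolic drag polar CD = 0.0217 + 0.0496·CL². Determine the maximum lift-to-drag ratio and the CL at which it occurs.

For CD = CD0 + K·CL², (L/D)max occurs at CL* = √(CD0/K) and equals 1/(2√(K·CD0)).
(L/D)max = 1/(2√(0.0496 × 0.0217)) = 1/(2 × 0.03281) = 15.2
CL* = √(0.0217/0.0496) = 0.661

(L/D)max = 15.2, at CL = 0.661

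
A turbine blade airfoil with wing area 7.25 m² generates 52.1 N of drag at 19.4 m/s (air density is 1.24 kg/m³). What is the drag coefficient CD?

CD = 0.0308

From D = ½ρv²S·CD, rearranging gives CD = 2D/(ρv²S).
CD = 2 × 52.1 / (1.24 × 19.4² × 7.25) = 0.0308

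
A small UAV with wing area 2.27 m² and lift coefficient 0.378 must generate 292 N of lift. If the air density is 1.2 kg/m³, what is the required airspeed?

L = ½ρv²S·CL ⇒ v = √(2L/(ρ·S·CL))
v = √(2 × 292 / (1.2 × 2.27 × 0.378)) = √567.2 = 23.8 m/s

v = 23.8 m/s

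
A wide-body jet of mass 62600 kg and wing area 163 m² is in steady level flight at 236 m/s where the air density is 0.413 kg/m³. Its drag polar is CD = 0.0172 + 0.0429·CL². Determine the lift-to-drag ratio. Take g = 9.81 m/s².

Weight W = mg = 62600 × 9.81 = 6.1411×10^5 N; in level flight L = W.
q = ½ρv² = ½ × 0.413 × 236² = 11500 Pa.
CL = W/(q·S) = 6.1411×10^5 / (11500 × 163) = 0.3276.
CD = 0.0172 + 0.0429 × 0.3276² = 0.0218.
L/D = CL/CD = 0.3276 / 0.0218 = 15

L/D = 15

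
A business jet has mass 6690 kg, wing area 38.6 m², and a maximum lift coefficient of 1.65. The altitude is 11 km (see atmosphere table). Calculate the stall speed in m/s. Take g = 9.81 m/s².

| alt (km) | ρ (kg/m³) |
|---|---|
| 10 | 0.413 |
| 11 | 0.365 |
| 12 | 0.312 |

At 11 km, from the table: ρ = 0.365 kg/m³.
At stall, lift equals weight: L = W = m·g = 6690 × 9.81 = 65630 N.
From L = ½ρV²S·CL,max = W: V_stall = √(2W/(ρSCL,max)) = √(2·65630/(0.365·38.6·1.65))
V_stall = √5646 = 75.1 m/s

V_stall = 75.1 m/s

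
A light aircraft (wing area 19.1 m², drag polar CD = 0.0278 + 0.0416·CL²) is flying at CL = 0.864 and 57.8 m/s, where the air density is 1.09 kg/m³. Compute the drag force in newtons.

D = 2050 N

CD = 0.0278 + 0.0416 × 0.864² = 0.05885
D = ½ρv²S·CD = ½ × 1.09 × 57.8² × 19.1 × 0.05885 = 2050 N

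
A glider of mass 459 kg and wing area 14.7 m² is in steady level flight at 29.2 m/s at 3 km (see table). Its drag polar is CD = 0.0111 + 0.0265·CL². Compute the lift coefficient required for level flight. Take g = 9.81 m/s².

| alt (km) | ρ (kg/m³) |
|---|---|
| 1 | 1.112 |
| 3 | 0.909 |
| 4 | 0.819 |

At 3 km, from the table: ρ = 0.909 kg/m³.
Weight W = mg = 459 × 9.81 = 4502.8 N; in level flight L = W.
q = ½ρv² = ½ × 0.909 × 29.2² = 387.5 Pa.
CL = W/(q·S) = 4502.8 / (387.5 × 14.7) = 0.7904.

CL = 0.79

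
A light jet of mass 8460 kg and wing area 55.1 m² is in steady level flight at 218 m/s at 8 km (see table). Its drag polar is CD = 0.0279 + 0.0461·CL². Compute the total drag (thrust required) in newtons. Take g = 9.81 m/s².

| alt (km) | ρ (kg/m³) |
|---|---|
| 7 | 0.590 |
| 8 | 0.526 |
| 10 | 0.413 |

D = 19700 N

At 8 km, from the table: ρ = 0.526 kg/m³.
In steady level flight, lift balances weight: W = mg = 8460 × 9.81 = 82993 N.
q = ½ρv² = ½ × 0.526 × 218² = 12500 Pa.
CL = W/(q·S) = 82993 / (12500 × 55.1) = 0.1205.
CD = 0.0279 + 0.0461 × 0.1205² = 0.02857.
D = q·S·CD = 12500 × 55.1 × 0.02857 = 19680 N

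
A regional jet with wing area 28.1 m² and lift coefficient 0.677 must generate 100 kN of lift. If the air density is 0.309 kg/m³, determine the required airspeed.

L = ½ρv²S·CL ⇒ v = √(2L/(ρ·S·CL))
v = √(2 × 1×10^5 / (0.309 × 28.1 × 0.677)) = √34020 = 184 m/s

v = 184 m/s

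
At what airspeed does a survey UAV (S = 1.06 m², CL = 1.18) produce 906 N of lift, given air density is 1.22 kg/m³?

L = ½ρv²S·CL ⇒ v = √(2L/(ρ·S·CL))
v = √(2 × 906 / (1.22 × 1.06 × 1.18)) = √1187 = 34.5 m/s

v = 34.5 m/s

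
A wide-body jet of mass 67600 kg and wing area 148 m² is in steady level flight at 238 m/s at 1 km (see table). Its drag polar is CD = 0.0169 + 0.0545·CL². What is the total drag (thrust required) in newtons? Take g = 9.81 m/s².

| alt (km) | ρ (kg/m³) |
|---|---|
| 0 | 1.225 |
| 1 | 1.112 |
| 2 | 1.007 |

At 1 km, from the table: ρ = 1.112 kg/m³.
In steady level flight, lift balances weight: W = mg = 67600 × 9.81 = 6.6316×10^5 N.
q = ½ρv² = ½ × 1.112 × 238² = 31490 Pa.
Required CL = L/(qS) = 6.6316×10^5/(31490·148) = 0.1423.
CD = 0.0169 + 0.0545 × 0.1423² = 0.018.
D = q·S·CD = 31490 × 148 × 0.018 = 83920 N

D = 83900 N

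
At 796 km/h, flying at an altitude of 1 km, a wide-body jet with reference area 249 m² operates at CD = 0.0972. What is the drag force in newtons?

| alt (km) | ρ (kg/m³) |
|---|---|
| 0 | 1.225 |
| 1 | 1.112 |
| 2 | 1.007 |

At 1 km, from the table: ρ = 1.112 kg/m³.
Convert speed: v = 796 km/h ÷ 3.6 = 221.1 m/s.
D = ½ρv²S·CD = ½ × 1.112 × 221.1² × 249 × 0.0972 = 6.58×10^5 N ≈ 658 kN

D = 6.58×10^5 N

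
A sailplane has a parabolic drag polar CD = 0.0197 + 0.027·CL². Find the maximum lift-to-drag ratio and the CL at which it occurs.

For CD = CD0 + K·CL², (L/D)max occurs at CL* = √(CD0/K) and equals 1/(2√(K·CD0)).
(L/D)max = 1/(2√(0.027 × 0.0197)) = 1/(2 × 0.02306) = 21.7
CL* = √(0.0197/0.027) = 0.854

(L/D)max = 21.7, at CL = 0.854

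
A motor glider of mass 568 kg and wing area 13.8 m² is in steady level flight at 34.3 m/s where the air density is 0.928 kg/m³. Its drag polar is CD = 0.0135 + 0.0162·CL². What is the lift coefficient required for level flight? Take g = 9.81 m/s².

Weight W = mg = 568 × 9.81 = 5572.1 N; in level flight L = W.
Dynamic pressure q = 0.5 × 0.928 × 34.3² = 545.9 Pa.
CL = 2W/(ρv²S) = 2×5572.1/(0.928×34.3²×13.8) = 0.7397.

CL = 0.74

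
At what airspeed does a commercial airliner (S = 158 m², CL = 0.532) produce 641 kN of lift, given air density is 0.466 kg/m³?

L = ½ρv²S·CL ⇒ v = √(2L/(ρ·S·CL))
v = √(2 × 6.41×10^5 / (0.466 × 158 × 0.532)) = √32730 = 181 m/s

v = 181 m/s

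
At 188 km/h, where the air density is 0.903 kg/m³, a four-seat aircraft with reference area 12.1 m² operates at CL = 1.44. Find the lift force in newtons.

L = 21500 N

Convert speed: v = 188 km/h ÷ 3.6 = 52.22 m/s.
Dynamic pressure q = ½ρv² = ½ × 0.903 × 52.22² = 1231 Pa.
L = q·S·CL = 1231 × 12.1 × 1.44 = 21500 N ≈ 21.5 kN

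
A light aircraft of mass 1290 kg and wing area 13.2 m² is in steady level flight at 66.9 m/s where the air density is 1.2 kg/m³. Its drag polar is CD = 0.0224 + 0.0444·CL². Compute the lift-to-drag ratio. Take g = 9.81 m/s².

Level flight ⇒ L = W = m·g = 1290 × 9.81 = 12655 N.
Dynamic pressure q = 0.5 × 1.2 × 66.9² = 2685 Pa.
CL = W/(q·S) = 12655 / (2685 × 13.2) = 0.357.
CD = 0.0224 + 0.0444 × 0.357² = 0.02806.
L/D = CL/CD = 0.357 / 0.02806 = 12.7

L/D = 12.7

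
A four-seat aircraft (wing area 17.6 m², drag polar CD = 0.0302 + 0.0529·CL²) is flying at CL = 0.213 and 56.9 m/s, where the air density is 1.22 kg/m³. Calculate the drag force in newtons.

CD = 0.0302 + 0.0529 × 0.213² = 0.0326
D = ½ρv²S·CD = ½ × 1.22 × 56.9² × 17.6 × 0.0326 = 1130 N

D = 1130 N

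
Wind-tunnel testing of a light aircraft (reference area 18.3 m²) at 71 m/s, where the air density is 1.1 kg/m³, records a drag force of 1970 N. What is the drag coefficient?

From D = ½ρv²S·CD, rearranging gives CD = 2D/(ρv²S).
CD = 2 × 1970 / (1.1 × 71² × 18.3) = 0.0388

CD = 0.0388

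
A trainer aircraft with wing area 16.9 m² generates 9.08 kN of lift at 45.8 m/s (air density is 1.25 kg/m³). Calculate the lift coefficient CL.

CL = 0.41

From L = ½ρv²S·CL, rearranging gives CL = 2L/(ρv²S).
CL = 2 × 9080 / (1.25 × 45.8² × 16.9) = 0.41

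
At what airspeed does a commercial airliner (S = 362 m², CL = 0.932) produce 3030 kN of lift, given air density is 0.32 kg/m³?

v = 237 m/s

L = ½ρv²S·CL ⇒ v = √(2L/(ρ·S·CL))
v = √(2 × 3.03×10^6 / (0.32 × 362 × 0.932)) = √56130 = 237 m/s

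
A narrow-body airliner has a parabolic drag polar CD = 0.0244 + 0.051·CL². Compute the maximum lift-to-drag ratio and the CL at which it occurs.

(L/D)max = 14.2, at CL = 0.692

For CD = CD0 + K·CL², (L/D)max occurs at CL* = √(CD0/K) and equals 1/(2√(K·CD0)).
(L/D)max = 1/(2√(0.051 × 0.0244)) = 1/(2 × 0.03528) = 14.2
CL* = √(0.0244/0.051) = 0.692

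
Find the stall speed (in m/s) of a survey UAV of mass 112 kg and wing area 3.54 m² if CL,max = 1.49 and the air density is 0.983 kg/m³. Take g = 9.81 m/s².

V_stall = 20.6 m/s

Weight W = mg = 112 × 9.81 = 1099 N.
From L = ½ρV²S·CL,max = W: V_stall = √(2W/(ρSCL,max)) = √(2·1099/(0.983·3.54·1.49))
V_stall = √423.8 = 20.6 m/s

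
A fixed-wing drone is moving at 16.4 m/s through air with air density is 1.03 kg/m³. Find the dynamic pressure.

q = ½ρv² = ½ × 1.03 × 16.4² = 139 Pa

q = 139 Pa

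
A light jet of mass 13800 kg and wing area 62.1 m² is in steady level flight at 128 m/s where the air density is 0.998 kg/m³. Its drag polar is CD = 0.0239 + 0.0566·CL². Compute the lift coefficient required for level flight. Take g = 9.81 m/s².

In steady level flight, lift balances weight: W = mg = 13800 × 9.81 = 1.3538×10^5 N.
Dynamic pressure q = 0.5 × 0.998 × 128² = 8176 Pa.
CL = 2W/(ρv²S) = 2×1.3538×10^5/(0.998×128²×62.1) = 0.2666.

CL = 0.267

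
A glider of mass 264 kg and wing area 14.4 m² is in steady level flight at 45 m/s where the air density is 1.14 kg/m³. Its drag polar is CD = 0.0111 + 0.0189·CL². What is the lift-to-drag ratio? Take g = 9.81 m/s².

L/D = 13.5

Weight W = mg = 264 × 9.81 = 2589.8 N; in level flight L = W.
q = ½ρv² = ½ × 1.14 × 45² = 1154 Pa.
Required CL = L/(qS) = 2589.8/(1154·14.4) = 0.1558.
CD = 0.0111 + 0.0189 × 0.1558² = 0.01156.
L/D = CL/CD = 0.1558 / 0.01156 = 13.5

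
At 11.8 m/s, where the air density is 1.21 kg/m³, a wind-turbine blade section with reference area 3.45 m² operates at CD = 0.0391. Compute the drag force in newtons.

D = ½ρv²S·CD = ½ × 1.21 × 11.8² × 3.45 × 0.0391 = 11.4 N

D = 11.4 N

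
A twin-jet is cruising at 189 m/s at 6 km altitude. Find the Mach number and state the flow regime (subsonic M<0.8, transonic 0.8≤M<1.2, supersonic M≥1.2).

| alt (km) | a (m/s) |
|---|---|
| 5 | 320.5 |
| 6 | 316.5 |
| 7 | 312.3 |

M = 0.597 (subsonic)

At 6 km, from the table: a = 316.5 m/s.
M = v/a = 189 / 316.5 = 0.597
M = 0.597 → subsonic.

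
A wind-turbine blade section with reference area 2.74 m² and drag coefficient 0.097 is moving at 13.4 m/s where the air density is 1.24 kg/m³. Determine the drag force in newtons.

D = ½ρv²S·CD = ½ × 1.24 × 13.4² × 2.74 × 0.097 = 29.6 N

D = 29.6 N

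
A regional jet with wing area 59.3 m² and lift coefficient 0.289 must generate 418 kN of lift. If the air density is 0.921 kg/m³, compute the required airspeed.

v = 230 m/s

L = ½ρv²S·CL ⇒ v = √(2L/(ρ·S·CL))
v = √(2 × 4.18×10^5 / (0.921 × 59.3 × 0.289)) = √52970 = 230 m/s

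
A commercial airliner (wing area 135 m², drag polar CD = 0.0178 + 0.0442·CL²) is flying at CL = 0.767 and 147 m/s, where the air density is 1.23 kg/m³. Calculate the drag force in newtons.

CD = 0.0178 + 0.0442 × 0.767² = 0.0438
D = ½ρv²S·CD = ½ × 1.23 × 147² × 135 × 0.0438 = 78600 N

D = 78600 N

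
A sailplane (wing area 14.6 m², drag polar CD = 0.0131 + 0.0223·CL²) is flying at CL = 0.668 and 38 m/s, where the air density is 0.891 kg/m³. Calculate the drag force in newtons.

CD = 0.0131 + 0.0223 × 0.668² = 0.02305
D = ½ρv²S·CD = ½ × 0.891 × 38² × 14.6 × 0.02305 = 216 N

D = 216 N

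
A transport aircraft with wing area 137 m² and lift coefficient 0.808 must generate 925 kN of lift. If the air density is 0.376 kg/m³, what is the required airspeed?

L = ½ρv²S·CL ⇒ v = √(2L/(ρ·S·CL))
v = √(2 × 9.25×10^5 / (0.376 × 137 × 0.808)) = √44450 = 211 m/s

v = 211 m/s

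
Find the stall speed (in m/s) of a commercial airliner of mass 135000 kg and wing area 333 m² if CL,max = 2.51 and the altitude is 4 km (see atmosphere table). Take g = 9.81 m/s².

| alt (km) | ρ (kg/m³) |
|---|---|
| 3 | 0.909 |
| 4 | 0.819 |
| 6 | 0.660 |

V_stall = 62.2 m/s

At 4 km, from the table: ρ = 0.819 kg/m³.
Weight W = mg = 135000 × 9.81 = 1.324×10^6 N.
V_stall = √(2W/(ρ·S·CL,max)) = √(2 × 1.324×10^6 / (0.819 × 333 × 2.51))
V_stall = √3869 = 62.2 m/s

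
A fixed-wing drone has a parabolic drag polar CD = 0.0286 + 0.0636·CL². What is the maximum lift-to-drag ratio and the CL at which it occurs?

For CD = CD0 + K·CL², (L/D)max occurs at CL* = √(CD0/K) and equals 1/(2√(K·CD0)).
(L/D)max = 1/(2√(0.0636 × 0.0286)) = 1/(2 × 0.04265) = 11.7
CL* = √(0.0286/0.0636) = 0.671

(L/D)max = 11.7, at CL = 0.671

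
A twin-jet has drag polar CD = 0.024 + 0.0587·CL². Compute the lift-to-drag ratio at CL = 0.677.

L/D = 13.3

CD = 0.024 + 0.0587 × 0.677² = 0.0509
L/D = CL/CD = 0.677 / 0.0509 = 13.3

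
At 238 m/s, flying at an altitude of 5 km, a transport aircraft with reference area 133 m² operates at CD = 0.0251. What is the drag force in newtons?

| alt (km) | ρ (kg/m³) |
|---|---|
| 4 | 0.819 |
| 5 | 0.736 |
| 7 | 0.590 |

At 5 km, from the table: ρ = 0.736 kg/m³.
Dynamic pressure q = ½ρv² = ½ × 0.736 × 238² = 20840 Pa.
D = q·S·CD = 20840 × 133 × 0.0251 = 69600 N ≈ 69.6 kN

D = 69600 N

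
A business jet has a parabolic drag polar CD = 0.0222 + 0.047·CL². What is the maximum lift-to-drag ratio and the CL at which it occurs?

(L/D)max = 15.5, at CL = 0.687

For CD = CD0 + K·CL², (L/D)max occurs at CL* = √(CD0/K) and equals 1/(2√(K·CD0)).
(L/D)max = 1/(2√(0.047 × 0.0222)) = 1/(2 × 0.0323) = 15.5
CL* = √(0.0222/0.047) = 0.687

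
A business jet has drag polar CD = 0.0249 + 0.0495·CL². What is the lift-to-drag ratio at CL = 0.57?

CD = 0.0249 + 0.0495 × 0.57² = 0.04098
L/D = CL/CD = 0.57 / 0.04098 = 13.9

L/D = 13.9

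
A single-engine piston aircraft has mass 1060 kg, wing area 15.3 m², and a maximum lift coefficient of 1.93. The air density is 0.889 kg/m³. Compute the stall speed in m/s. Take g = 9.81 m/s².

Stall occurs when L = W at CL,max. W = mg = 1060 × 9.81 = 10400 N.
V_stall = √(2W/(ρ·S·CL,max)) = √(2 × 10400 / (0.889 × 15.3 × 1.93))
V_stall = √792.2 = 28.1 m/s

V_stall = 28.1 m/s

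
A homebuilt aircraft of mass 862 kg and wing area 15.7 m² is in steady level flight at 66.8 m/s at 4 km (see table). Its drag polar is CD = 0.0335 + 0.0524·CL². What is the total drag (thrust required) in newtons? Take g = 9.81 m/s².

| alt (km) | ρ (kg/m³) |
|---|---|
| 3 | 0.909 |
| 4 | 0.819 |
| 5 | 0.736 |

At 4 km, from the table: ρ = 0.819 kg/m³.
Weight W = mg = 862 × 9.81 = 8456.2 N; in level flight L = W.
Dynamic pressure q = 0.5 × 0.819 × 66.8² = 1827 Pa.
CL = W/(q·S) = 8456.2 / (1827 × 15.7) = 0.2948.
CD = 0.0335 + 0.0524 × 0.2948² = 0.03805.
D = q·S·CD = 1827 × 15.7 × 0.03805 = 1092 N

D = 1090 N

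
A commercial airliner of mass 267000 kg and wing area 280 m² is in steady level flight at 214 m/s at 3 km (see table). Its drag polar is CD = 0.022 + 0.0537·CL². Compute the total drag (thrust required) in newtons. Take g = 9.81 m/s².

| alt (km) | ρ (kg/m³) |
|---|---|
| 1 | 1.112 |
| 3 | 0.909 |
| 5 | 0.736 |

D = 1.91×10^5 N

At 3 km, from the table: ρ = 0.909 kg/m³.
Level flight ⇒ L = W = m·g = 267000 × 9.81 = 2.6193×10^6 N.
Dynamic pressure q = 0.5 × 0.909 × 214² = 20810 Pa.
Required CL = L/(qS) = 2.6193×10^6/(20810·280) = 0.4494.
CD = 0.022 + 0.0537 × 0.4494² = 0.03285.
D = q·S·CD = 20810 × 280 × 0.03285 = 1.914×10^5 N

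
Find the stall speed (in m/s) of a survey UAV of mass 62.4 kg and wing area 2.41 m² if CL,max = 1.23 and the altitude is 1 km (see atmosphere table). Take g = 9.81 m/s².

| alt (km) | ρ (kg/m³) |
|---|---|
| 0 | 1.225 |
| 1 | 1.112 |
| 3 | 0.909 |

At 1 km, from the table: ρ = 1.112 kg/m³.
At stall, lift equals weight: L = W = m·g = 62.4 × 9.81 = 612.1 N.
From L = ½ρV²S·CL,max = W: V_stall = √(2W/(ρSCL,max)) = √(2·612.1/(1.112·2.41·1.23))
V_stall = √371.4 = 19.3 m/s

V_stall = 19.3 m/s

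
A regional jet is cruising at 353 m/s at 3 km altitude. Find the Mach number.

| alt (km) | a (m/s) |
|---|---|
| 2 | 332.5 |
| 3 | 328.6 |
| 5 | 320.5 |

M = 1.07

At 3 km, from the table: a = 328.6 m/s.
M = v/a = 353 / 328.6 = 1.07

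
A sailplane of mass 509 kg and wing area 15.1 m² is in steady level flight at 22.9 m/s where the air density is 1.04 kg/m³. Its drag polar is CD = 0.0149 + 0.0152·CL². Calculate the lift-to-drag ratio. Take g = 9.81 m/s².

In steady level flight, lift balances weight: W = mg = 509 × 9.81 = 4993.3 N.
Dynamic pressure q = 0.5 × 1.04 × 22.9² = 272.7 Pa.
CL = 2W/(ρv²S) = 2×4993.3/(1.04×22.9²×15.1) = 1.213.
CD = 0.0149 + 0.0152 × 1.213² = 0.03725.
L/D = CL/CD = 1.213 / 0.03725 = 32.6

L/D = 32.6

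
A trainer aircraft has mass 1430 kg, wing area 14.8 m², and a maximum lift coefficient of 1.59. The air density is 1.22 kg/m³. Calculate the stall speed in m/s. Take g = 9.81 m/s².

V_stall = 31.3 m/s

Stall occurs when L = W at CL,max. W = mg = 1430 × 9.81 = 14030 N.
V_stall = √(2W/(ρ·S·CL,max)) = √(2 × 14030 / (1.22 × 14.8 × 1.59))
V_stall = √977.3 = 31.3 m/s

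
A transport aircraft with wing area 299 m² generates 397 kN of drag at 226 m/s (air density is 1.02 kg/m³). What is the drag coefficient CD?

CD = 0.051

From D = ½ρv²S·CD, rearranging gives CD = 2D/(ρv²S).
CD = 2 × 3.97×10^5 / (1.02 × 226² × 299) = 0.051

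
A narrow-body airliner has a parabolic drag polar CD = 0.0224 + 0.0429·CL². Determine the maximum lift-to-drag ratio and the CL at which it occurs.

For CD = CD0 + K·CL², (L/D)max occurs at CL* = √(CD0/K) and equals 1/(2√(K·CD0)).
(L/D)max = 1/(2√(0.0429 × 0.0224)) = 1/(2 × 0.031) = 16.1
CL* = √(0.0224/0.0429) = 0.723

(L/D)max = 16.1, at CL = 0.723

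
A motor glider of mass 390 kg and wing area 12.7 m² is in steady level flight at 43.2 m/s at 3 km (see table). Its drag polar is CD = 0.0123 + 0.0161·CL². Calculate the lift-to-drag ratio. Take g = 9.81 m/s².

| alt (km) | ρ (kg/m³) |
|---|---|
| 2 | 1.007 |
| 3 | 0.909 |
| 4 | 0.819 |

At 3 km, from the table: ρ = 0.909 kg/m³.
Level flight ⇒ L = W = m·g = 390 × 9.81 = 3825.9 N.
Dynamic pressure q = 0.5 × 0.909 × 43.2² = 848.2 Pa.
CL = 2W/(ρv²S) = 2×3825.9/(0.909×43.2²×12.7) = 0.3552.
CD = 0.0123 + 0.0161 × 0.3552² = 0.01433.
L/D = CL/CD = 0.3552 / 0.01433 = 24.8

L/D = 24.8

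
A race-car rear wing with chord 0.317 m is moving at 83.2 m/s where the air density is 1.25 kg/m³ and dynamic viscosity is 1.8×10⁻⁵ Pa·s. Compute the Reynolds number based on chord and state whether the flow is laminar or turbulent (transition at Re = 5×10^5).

Re = 1.83×10^6 (turbulent)

Re = ρ·v·c/μ = 1.25 × 83.2 × 0.317 / (1.8×10⁻⁵) = 1.83×10^6
Since 1.83×10^6 > 5×10^5, the flow is turbulent.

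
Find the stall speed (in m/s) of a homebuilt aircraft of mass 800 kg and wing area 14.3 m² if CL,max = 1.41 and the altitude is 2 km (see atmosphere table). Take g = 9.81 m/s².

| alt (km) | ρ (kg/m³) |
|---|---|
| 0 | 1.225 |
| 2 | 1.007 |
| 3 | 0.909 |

V_stall = 27.8 m/s

At 2 km, from the table: ρ = 1.007 kg/m³.
At stall, lift equals weight: L = W = m·g = 800 × 9.81 = 7848 N.
From L = ½ρV²S·CL,max = W: V_stall = √(2W/(ρSCL,max)) = √(2·7848/(1.007·14.3·1.41))
V_stall = √773 = 27.8 m/s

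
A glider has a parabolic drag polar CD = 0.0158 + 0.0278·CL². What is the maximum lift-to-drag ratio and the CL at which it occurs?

(L/D)max = 23.9, at CL = 0.754

For CD = CD0 + K·CL², (L/D)max occurs at CL* = √(CD0/K) and equals 1/(2√(K·CD0)).
(L/D)max = 1/(2√(0.0278 × 0.0158)) = 1/(2 × 0.02096) = 23.9
CL* = √(0.0158/0.0278) = 0.754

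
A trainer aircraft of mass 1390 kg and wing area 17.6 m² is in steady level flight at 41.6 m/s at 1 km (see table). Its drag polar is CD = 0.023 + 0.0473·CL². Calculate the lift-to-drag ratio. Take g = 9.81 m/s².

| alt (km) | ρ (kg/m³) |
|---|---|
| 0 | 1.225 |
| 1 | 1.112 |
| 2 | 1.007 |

At 1 km, from the table: ρ = 1.112 kg/m³.
Weight W = mg = 1390 × 9.81 = 13636 N; in level flight L = W.
q = ½ρv² = ½ × 1.112 × 41.6² = 962.2 Pa.
Required CL = L/(qS) = 13636/(962.2·17.6) = 0.8052.
CD = 0.023 + 0.0473 × 0.8052² = 0.05367.
L/D = CL/CD = 0.8052 / 0.05367 = 15

L/D = 15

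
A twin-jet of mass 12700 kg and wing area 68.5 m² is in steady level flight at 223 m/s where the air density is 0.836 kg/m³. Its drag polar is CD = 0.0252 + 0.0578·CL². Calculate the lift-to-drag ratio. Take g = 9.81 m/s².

Weight W = mg = 12700 × 9.81 = 1.2459×10^5 N; in level flight L = W.
q = ½ρv² = ½ × 0.836 × 223² = 20790 Pa.
CL = W/(q·S) = 1.2459×10^5 / (20790 × 68.5) = 0.0875.
CD = 0.0252 + 0.0578 × 0.0875² = 0.02564.
L/D = CL/CD = 0.0875 / 0.02564 = 3.41

L/D = 3.41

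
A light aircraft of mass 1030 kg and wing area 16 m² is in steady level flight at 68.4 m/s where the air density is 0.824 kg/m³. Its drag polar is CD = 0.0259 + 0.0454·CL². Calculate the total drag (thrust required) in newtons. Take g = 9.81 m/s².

D = 949 N

Level flight ⇒ L = W = m·g = 1030 × 9.81 = 10104 N.
Dynamic pressure q = 0.5 × 0.824 × 68.4² = 1928 Pa.
CL = 2W/(ρv²S) = 2×10104/(0.824×68.4²×16) = 0.3276.
CD = 0.0259 + 0.0454 × 0.3276² = 0.03077.
D = q·S·CD = 1928 × 16 × 0.03077 = 949.1 N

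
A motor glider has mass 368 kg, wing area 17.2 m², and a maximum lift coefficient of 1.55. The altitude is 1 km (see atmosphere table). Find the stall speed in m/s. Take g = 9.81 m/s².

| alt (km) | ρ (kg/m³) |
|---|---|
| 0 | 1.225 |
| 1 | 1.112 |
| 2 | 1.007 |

V_stall = 15.6 m/s

At 1 km, from the table: ρ = 1.112 kg/m³.
Weight W = mg = 368 × 9.81 = 3610 N.
V_stall = √(2W/(ρ·S·CL,max)) = √(2 × 3610 / (1.112 × 17.2 × 1.55))
V_stall = √243.5 = 15.6 m/s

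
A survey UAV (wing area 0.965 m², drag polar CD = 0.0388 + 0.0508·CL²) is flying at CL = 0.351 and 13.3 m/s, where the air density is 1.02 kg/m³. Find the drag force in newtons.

D = 3.92 N

CD = 0.0388 + 0.0508 × 0.351² = 0.04506
D = ½ρv²S·CD = ½ × 1.02 × 13.3² × 0.965 × 0.04506 = 3.92 N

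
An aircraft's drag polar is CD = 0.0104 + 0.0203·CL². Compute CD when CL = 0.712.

CD = 0.0207

CD = 0.0104 + 0.0203 × 0.712² = 0.0104 + 0.01029 = 0.0207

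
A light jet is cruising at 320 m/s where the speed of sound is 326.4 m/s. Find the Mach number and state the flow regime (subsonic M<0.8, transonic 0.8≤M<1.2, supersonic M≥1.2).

M = v/a = 320 / 326.4 = 0.98
M = 0.98 → transonic.

M = 0.98 (transonic)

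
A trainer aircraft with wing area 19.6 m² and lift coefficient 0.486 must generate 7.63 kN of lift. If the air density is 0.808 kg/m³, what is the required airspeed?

L = ½ρv²S·CL ⇒ v = √(2L/(ρ·S·CL))
v = √(2 × 7630 / (0.808 × 19.6 × 0.486)) = √1983 = 44.5 m/s

v = 44.5 m/s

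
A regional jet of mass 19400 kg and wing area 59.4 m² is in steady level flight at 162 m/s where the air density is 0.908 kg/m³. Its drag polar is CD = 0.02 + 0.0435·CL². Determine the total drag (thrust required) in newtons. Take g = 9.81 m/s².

D = 16400 N

In steady level flight, lift balances weight: W = mg = 19400 × 9.81 = 1.9031×10^5 N.
q = ½ρv² = ½ × 0.908 × 162² = 11910 Pa.
CL = 2W/(ρv²S) = 2×1.9031×10^5/(0.908×162²×59.4) = 0.2689.
CD = 0.02 + 0.0435 × 0.2689² = 0.02315.
D = q·S·CD = 11910 × 59.4 × 0.02315 = 16380 N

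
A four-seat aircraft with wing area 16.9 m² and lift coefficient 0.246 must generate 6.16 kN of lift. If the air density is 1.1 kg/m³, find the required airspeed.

L = ½ρv²S·CL ⇒ v = √(2L/(ρ·S·CL))
v = √(2 × 6160 / (1.1 × 16.9 × 0.246)) = √2694 = 51.9 m/s

v = 51.9 m/s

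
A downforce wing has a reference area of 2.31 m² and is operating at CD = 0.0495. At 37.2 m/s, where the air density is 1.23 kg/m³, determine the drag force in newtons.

D = 97.3 N

D = ½ρv²S·CD = ½ × 1.23 × 37.2² × 2.31 × 0.0495 = 97.3 N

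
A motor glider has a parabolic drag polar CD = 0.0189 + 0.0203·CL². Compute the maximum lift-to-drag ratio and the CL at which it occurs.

For CD = CD0 + K·CL², (L/D)max occurs at CL* = √(CD0/K) and equals 1/(2√(K·CD0)).
(L/D)max = 1/(2√(0.0203 × 0.0189)) = 1/(2 × 0.01959) = 25.5
CL* = √(0.0189/0.0203) = 0.965

(L/D)max = 25.5, at CL = 0.965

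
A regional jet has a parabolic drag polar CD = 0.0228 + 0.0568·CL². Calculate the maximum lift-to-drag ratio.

For CD = CD0 + K·CL², (L/D)max occurs at CL* = √(CD0/K) and equals 1/(2√(K·CD0)).
(L/D)max = 1/(2√(0.0568 × 0.0228)) = 1/(2 × 0.03599) = 13.9

(L/D)max = 13.9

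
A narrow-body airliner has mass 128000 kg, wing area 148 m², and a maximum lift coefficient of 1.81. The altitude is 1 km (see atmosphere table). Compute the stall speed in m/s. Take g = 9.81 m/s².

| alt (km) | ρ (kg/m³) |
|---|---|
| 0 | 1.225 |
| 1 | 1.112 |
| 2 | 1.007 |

At 1 km, from the table: ρ = 1.112 kg/m³.
At stall, lift equals weight: L = W = m·g = 128000 × 9.81 = 1.256×10^6 N.
V_stall = √(2W/(ρ·S·CL,max)) = √(2 × 1.256×10^6 / (1.112 × 148 × 1.81))
V_stall = √8431 = 91.8 m/s

V_stall = 91.8 m/s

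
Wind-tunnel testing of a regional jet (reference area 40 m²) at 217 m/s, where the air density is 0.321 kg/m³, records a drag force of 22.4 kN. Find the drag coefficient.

From D = ½ρv²S·CD, rearranging gives CD = 2D/(ρv²S).
CD = 2 × 22400 / (0.321 × 217² × 40) = 0.0741

CD = 0.0741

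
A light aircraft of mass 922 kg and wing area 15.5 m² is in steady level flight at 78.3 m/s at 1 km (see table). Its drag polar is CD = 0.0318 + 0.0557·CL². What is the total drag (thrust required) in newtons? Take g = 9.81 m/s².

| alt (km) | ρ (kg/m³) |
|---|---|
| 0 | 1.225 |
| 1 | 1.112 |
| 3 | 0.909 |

At 1 km, from the table: ρ = 1.112 kg/m³.
Weight W = mg = 922 × 9.81 = 9044.8 N; in level flight L = W.
q = ½ρv² = ½ × 1.112 × 78.3² = 3409 Pa.
Required CL = L/(qS) = 9044.8/(3409·15.5) = 0.1712.
CD = 0.0318 + 0.0557 × 0.1712² = 0.03343.
D = q·S·CD = 3409 × 15.5 × 0.03343 = 1766 N

D = 1770 N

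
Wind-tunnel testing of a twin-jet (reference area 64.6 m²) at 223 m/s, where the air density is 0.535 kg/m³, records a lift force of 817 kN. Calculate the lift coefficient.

CL = 0.951

From L = ½ρv²S·CL, rearranging gives CL = 2L/(ρv²S).
CL = 2 × 8.17×10^5 / (0.535 × 223² × 64.6) = 0.951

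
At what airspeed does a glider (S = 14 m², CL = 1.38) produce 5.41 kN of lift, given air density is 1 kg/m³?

L = ½ρv²S·CL ⇒ v = √(2L/(ρ·S·CL))
v = √(2 × 5410 / (1 × 14 × 1.38)) = √560 = 23.7 m/s

v = 23.7 m/s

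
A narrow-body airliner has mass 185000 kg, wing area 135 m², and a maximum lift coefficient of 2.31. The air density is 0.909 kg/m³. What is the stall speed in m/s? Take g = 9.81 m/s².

Stall occurs when L = W at CL,max. W = mg = 185000 × 9.81 = 1.815×10^6 N.
From L = ½ρV²S·CL,max = W: V_stall = √(2W/(ρSCL,max)) = √(2·1.815×10^6/(0.909·135·2.31))
V_stall = √12800 = 113 m/s

V_stall = 113 m/s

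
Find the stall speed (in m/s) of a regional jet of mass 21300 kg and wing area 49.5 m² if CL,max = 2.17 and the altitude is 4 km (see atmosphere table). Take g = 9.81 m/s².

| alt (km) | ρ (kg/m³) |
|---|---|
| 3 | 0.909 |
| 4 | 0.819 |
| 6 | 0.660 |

At 4 km, from the table: ρ = 0.819 kg/m³.
Stall occurs when L = W at CL,max. W = mg = 21300 × 9.81 = 2.09×10^5 N.
V_stall = √(2W/(ρ·S·CL,max)) = √(2 × 2.09×10^5 / (0.819 × 49.5 × 2.17))
V_stall = √4750 = 68.9 m/s

V_stall = 68.9 m/s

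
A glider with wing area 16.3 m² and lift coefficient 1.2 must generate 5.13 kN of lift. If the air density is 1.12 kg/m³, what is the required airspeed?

L = ½ρv²S·CL ⇒ v = √(2L/(ρ·S·CL))
v = √(2 × 5130 / (1.12 × 16.3 × 1.2)) = √468.3 = 21.6 m/s

v = 21.6 m/s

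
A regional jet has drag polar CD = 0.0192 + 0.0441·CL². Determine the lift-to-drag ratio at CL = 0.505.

CD = 0.0192 + 0.0441 × 0.505² = 0.03045
L/D = CL/CD = 0.505 / 0.03045 = 16.6

L/D = 16.6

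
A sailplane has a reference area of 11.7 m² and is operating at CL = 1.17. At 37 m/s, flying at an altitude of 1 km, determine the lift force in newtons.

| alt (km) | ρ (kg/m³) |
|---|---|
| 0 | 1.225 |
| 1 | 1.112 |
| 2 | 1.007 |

At 1 km, from the table: ρ = 1.112 kg/m³.
L = ½ρv²S·CL = ½ × 1.112 × 37² × 11.7 × 1.17 = 10400 N ≈ 10.4 kN

L = 10400 N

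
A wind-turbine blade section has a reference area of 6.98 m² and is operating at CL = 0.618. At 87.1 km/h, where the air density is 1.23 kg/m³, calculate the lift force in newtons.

Convert speed: v = 87.1 km/h ÷ 3.6 = 24.19 m/s.
Dynamic pressure q = ½ρv² = ½ × 1.23 × 24.19² = 360 Pa.
L = q·S·CL = 360 × 6.98 × 0.618 = 1550 N

L = 1550 N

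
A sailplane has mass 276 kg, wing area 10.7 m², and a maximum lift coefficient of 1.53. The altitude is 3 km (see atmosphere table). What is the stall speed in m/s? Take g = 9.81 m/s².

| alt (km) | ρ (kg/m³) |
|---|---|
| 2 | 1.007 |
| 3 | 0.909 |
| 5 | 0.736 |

At 3 km, from the table: ρ = 0.909 kg/m³.
Stall occurs when L = W at CL,max. W = mg = 276 × 9.81 = 2708 N.
From L = ½ρV²S·CL,max = W: V_stall = √(2W/(ρSCL,max)) = √(2·2708/(0.909·10.7·1.53))
V_stall = √363.9 = 19.1 m/s

V_stall = 19.1 m/s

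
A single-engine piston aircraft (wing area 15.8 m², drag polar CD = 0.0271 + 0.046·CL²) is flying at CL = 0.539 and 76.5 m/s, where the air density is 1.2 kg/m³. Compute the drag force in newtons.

CD = 0.0271 + 0.046 × 0.539² = 0.04046
D = ½ρv²S·CD = ½ × 1.2 × 76.5² × 15.8 × 0.04046 = 2240 N

D = 2240 N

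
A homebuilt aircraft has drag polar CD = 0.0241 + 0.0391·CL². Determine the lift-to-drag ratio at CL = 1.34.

L/D = 14.2

CD = 0.0241 + 0.0391 × 1.34² = 0.09431
L/D = CL/CD = 1.34 / 0.09431 = 14.2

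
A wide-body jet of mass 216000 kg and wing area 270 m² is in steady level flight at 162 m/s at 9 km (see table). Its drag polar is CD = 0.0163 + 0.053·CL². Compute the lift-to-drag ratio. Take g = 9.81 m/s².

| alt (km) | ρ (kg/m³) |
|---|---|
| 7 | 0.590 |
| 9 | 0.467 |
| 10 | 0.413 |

L/D = 12.4

At 9 km, from the table: ρ = 0.467 kg/m³.
Level flight ⇒ L = W = m·g = 216000 × 9.81 = 2.119×10^6 N.
q = ½ρv² = ½ × 0.467 × 162² = 6128 Pa.
CL = 2W/(ρv²S) = 2×2.119×10^6/(0.467×162²×270) = 1.281.
CD = 0.0163 + 0.053 × 1.281² = 0.1032.
L/D = CL/CD = 1.281 / 0.1032 = 12.4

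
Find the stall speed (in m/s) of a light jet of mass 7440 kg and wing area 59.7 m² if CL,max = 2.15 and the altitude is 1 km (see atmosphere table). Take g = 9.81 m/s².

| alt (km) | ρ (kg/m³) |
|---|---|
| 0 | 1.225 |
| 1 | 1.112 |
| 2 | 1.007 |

V_stall = 32 m/s

At 1 km, from the table: ρ = 1.112 kg/m³.
Weight W = mg = 7440 × 9.81 = 72990 N.
From L = ½ρV²S·CL,max = W: V_stall = √(2W/(ρSCL,max)) = √(2·72990/(1.112·59.7·2.15))
V_stall = √1023 = 32 m/s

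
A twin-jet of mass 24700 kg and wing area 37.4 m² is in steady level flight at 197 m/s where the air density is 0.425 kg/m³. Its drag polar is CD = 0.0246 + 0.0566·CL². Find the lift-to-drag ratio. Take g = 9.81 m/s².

L/D = 13.2

In steady level flight, lift balances weight: W = mg = 24700 × 9.81 = 2.4231×10^5 N.
q = ½ρv² = ½ × 0.425 × 197² = 8247 Pa.
CL = W/(q·S) = 2.4231×10^5 / (8247 × 37.4) = 0.7856.
CD = 0.0246 + 0.0566 × 0.7856² = 0.05953.
L/D = CL/CD = 0.7856 / 0.05953 = 13.2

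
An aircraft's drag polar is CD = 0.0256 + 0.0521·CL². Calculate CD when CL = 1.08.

CD = 0.0864

CD = 0.0256 + 0.0521 × 1.08² = 0.0256 + 0.06077 = 0.0864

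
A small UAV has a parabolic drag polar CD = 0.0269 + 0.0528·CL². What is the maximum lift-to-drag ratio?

(L/D)max = 13.3

For CD = CD0 + K·CL², (L/D)max occurs at CL* = √(CD0/K) and equals 1/(2√(K·CD0)).
(L/D)max = 1/(2√(0.0528 × 0.0269)) = 1/(2 × 0.03769) = 13.3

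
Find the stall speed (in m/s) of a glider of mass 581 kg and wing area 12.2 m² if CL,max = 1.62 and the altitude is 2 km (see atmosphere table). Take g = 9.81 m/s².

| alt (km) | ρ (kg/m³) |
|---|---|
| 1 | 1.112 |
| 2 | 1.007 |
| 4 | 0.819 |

V_stall = 23.9 m/s

At 2 km, from the table: ρ = 1.007 kg/m³.
At stall, lift equals weight: L = W = m·g = 581 × 9.81 = 5700 N.
From L = ½ρV²S·CL,max = W: V_stall = √(2W/(ρSCL,max)) = √(2·5700/(1.007·12.2·1.62))
V_stall = √572.8 = 23.9 m/s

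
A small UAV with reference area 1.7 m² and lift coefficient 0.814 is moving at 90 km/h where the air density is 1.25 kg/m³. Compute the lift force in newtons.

Convert speed: v = 90 km/h ÷ 3.6 = 25 m/s.
Dynamic pressure q = ½ρv² = ½ × 1.25 × 25² = 390.6 Pa.
L = q·S·CL = 390.6 × 1.7 × 0.814 = 541 N

L = 541 N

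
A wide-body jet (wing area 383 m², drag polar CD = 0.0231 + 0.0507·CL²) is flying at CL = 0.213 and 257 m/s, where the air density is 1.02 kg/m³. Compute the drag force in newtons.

CD = 0.0231 + 0.0507 × 0.213² = 0.0254
D = ½ρv²S·CD = ½ × 1.02 × 257² × 383 × 0.0254 = 3.28×10^5 N

D = 3.28×10^5 N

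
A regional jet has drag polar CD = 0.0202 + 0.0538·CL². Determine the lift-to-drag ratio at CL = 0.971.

L/D = 13.7

CD = 0.0202 + 0.0538 × 0.971² = 0.07092
L/D = CL/CD = 0.971 / 0.07092 = 13.7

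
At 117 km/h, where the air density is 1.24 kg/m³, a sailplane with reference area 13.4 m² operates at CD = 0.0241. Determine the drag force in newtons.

D = 211 N

Convert speed: v = 117 km/h ÷ 3.6 = 32.5 m/s.
Dynamic pressure q = ½ρv² = ½ × 1.24 × 32.5² = 654.9 Pa.
D = q·S·CD = 654.9 × 13.4 × 0.0241 = 211 N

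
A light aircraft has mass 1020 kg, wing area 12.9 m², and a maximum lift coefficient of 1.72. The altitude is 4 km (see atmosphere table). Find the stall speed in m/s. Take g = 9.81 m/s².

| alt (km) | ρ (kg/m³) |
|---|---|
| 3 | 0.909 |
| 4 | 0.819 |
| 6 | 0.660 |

V_stall = 33.2 m/s

At 4 km, from the table: ρ = 0.819 kg/m³.
Stall occurs when L = W at CL,max. W = mg = 1020 × 9.81 = 10010 N.
From L = ½ρV²S·CL,max = W: V_stall = √(2W/(ρSCL,max)) = √(2·10010/(0.819·12.9·1.72))
V_stall = √1101 = 33.2 m/s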